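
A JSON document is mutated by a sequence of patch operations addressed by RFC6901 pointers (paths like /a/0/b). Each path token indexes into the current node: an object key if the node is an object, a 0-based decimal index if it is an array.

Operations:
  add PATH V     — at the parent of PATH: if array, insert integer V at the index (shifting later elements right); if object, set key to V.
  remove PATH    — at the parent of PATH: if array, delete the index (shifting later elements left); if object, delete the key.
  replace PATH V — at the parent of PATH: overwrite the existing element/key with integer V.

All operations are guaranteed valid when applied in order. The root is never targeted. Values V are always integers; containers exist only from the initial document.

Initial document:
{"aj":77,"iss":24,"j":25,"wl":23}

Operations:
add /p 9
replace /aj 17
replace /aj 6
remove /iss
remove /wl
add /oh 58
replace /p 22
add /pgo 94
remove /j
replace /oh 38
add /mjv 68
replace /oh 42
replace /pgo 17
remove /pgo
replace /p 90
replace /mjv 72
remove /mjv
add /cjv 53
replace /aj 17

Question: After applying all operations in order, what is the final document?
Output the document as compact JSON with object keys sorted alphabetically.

After op 1 (add /p 9): {"aj":77,"iss":24,"j":25,"p":9,"wl":23}
After op 2 (replace /aj 17): {"aj":17,"iss":24,"j":25,"p":9,"wl":23}
After op 3 (replace /aj 6): {"aj":6,"iss":24,"j":25,"p":9,"wl":23}
After op 4 (remove /iss): {"aj":6,"j":25,"p":9,"wl":23}
After op 5 (remove /wl): {"aj":6,"j":25,"p":9}
After op 6 (add /oh 58): {"aj":6,"j":25,"oh":58,"p":9}
After op 7 (replace /p 22): {"aj":6,"j":25,"oh":58,"p":22}
After op 8 (add /pgo 94): {"aj":6,"j":25,"oh":58,"p":22,"pgo":94}
After op 9 (remove /j): {"aj":6,"oh":58,"p":22,"pgo":94}
After op 10 (replace /oh 38): {"aj":6,"oh":38,"p":22,"pgo":94}
After op 11 (add /mjv 68): {"aj":6,"mjv":68,"oh":38,"p":22,"pgo":94}
After op 12 (replace /oh 42): {"aj":6,"mjv":68,"oh":42,"p":22,"pgo":94}
After op 13 (replace /pgo 17): {"aj":6,"mjv":68,"oh":42,"p":22,"pgo":17}
After op 14 (remove /pgo): {"aj":6,"mjv":68,"oh":42,"p":22}
After op 15 (replace /p 90): {"aj":6,"mjv":68,"oh":42,"p":90}
After op 16 (replace /mjv 72): {"aj":6,"mjv":72,"oh":42,"p":90}
After op 17 (remove /mjv): {"aj":6,"oh":42,"p":90}
After op 18 (add /cjv 53): {"aj":6,"cjv":53,"oh":42,"p":90}
After op 19 (replace /aj 17): {"aj":17,"cjv":53,"oh":42,"p":90}

Answer: {"aj":17,"cjv":53,"oh":42,"p":90}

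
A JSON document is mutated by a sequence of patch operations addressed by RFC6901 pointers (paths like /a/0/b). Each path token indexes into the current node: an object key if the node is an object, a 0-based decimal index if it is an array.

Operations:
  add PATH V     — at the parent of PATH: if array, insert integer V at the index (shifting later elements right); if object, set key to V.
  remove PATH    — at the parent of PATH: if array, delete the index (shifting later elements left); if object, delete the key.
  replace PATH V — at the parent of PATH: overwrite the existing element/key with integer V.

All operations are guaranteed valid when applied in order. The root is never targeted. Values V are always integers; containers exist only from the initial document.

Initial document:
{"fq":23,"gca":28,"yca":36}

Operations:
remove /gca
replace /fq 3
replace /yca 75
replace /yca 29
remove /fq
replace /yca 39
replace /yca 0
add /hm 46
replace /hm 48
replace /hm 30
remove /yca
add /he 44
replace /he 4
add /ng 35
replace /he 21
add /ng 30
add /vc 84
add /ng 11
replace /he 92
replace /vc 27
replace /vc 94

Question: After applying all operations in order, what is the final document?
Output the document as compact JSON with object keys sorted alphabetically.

After op 1 (remove /gca): {"fq":23,"yca":36}
After op 2 (replace /fq 3): {"fq":3,"yca":36}
After op 3 (replace /yca 75): {"fq":3,"yca":75}
After op 4 (replace /yca 29): {"fq":3,"yca":29}
After op 5 (remove /fq): {"yca":29}
After op 6 (replace /yca 39): {"yca":39}
After op 7 (replace /yca 0): {"yca":0}
After op 8 (add /hm 46): {"hm":46,"yca":0}
After op 9 (replace /hm 48): {"hm":48,"yca":0}
After op 10 (replace /hm 30): {"hm":30,"yca":0}
After op 11 (remove /yca): {"hm":30}
After op 12 (add /he 44): {"he":44,"hm":30}
After op 13 (replace /he 4): {"he":4,"hm":30}
After op 14 (add /ng 35): {"he":4,"hm":30,"ng":35}
After op 15 (replace /he 21): {"he":21,"hm":30,"ng":35}
After op 16 (add /ng 30): {"he":21,"hm":30,"ng":30}
After op 17 (add /vc 84): {"he":21,"hm":30,"ng":30,"vc":84}
After op 18 (add /ng 11): {"he":21,"hm":30,"ng":11,"vc":84}
After op 19 (replace /he 92): {"he":92,"hm":30,"ng":11,"vc":84}
After op 20 (replace /vc 27): {"he":92,"hm":30,"ng":11,"vc":27}
After op 21 (replace /vc 94): {"he":92,"hm":30,"ng":11,"vc":94}

Answer: {"he":92,"hm":30,"ng":11,"vc":94}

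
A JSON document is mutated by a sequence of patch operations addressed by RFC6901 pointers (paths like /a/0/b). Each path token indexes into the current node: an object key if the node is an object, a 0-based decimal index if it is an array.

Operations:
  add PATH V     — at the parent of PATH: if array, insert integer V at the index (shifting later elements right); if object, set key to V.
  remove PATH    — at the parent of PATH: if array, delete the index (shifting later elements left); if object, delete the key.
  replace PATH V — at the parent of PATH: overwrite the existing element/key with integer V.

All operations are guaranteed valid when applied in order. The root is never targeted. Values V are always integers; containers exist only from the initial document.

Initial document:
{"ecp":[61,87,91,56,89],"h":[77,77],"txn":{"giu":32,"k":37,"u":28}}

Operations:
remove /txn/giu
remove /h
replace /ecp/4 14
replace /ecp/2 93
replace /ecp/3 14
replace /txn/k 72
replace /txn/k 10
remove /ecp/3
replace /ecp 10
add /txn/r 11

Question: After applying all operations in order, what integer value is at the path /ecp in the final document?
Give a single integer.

Answer: 10

Derivation:
After op 1 (remove /txn/giu): {"ecp":[61,87,91,56,89],"h":[77,77],"txn":{"k":37,"u":28}}
After op 2 (remove /h): {"ecp":[61,87,91,56,89],"txn":{"k":37,"u":28}}
After op 3 (replace /ecp/4 14): {"ecp":[61,87,91,56,14],"txn":{"k":37,"u":28}}
After op 4 (replace /ecp/2 93): {"ecp":[61,87,93,56,14],"txn":{"k":37,"u":28}}
After op 5 (replace /ecp/3 14): {"ecp":[61,87,93,14,14],"txn":{"k":37,"u":28}}
After op 6 (replace /txn/k 72): {"ecp":[61,87,93,14,14],"txn":{"k":72,"u":28}}
After op 7 (replace /txn/k 10): {"ecp":[61,87,93,14,14],"txn":{"k":10,"u":28}}
After op 8 (remove /ecp/3): {"ecp":[61,87,93,14],"txn":{"k":10,"u":28}}
After op 9 (replace /ecp 10): {"ecp":10,"txn":{"k":10,"u":28}}
After op 10 (add /txn/r 11): {"ecp":10,"txn":{"k":10,"r":11,"u":28}}
Value at /ecp: 10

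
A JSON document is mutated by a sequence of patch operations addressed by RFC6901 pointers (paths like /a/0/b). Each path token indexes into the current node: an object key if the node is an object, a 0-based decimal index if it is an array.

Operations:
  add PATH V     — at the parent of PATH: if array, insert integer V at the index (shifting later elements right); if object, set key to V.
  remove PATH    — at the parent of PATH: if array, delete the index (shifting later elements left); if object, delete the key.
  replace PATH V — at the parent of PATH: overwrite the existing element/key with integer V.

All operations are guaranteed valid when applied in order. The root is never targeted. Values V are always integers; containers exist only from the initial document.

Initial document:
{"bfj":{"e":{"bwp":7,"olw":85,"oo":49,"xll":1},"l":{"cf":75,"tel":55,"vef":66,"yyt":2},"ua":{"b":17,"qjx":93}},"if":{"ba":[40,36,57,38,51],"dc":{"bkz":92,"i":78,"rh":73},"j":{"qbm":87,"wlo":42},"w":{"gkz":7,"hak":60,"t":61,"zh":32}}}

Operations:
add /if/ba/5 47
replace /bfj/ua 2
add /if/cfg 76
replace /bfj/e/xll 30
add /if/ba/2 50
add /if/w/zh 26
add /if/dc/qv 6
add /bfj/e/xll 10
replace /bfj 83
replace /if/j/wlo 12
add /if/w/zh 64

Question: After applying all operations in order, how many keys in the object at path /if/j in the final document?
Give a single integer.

Answer: 2

Derivation:
After op 1 (add /if/ba/5 47): {"bfj":{"e":{"bwp":7,"olw":85,"oo":49,"xll":1},"l":{"cf":75,"tel":55,"vef":66,"yyt":2},"ua":{"b":17,"qjx":93}},"if":{"ba":[40,36,57,38,51,47],"dc":{"bkz":92,"i":78,"rh":73},"j":{"qbm":87,"wlo":42},"w":{"gkz":7,"hak":60,"t":61,"zh":32}}}
After op 2 (replace /bfj/ua 2): {"bfj":{"e":{"bwp":7,"olw":85,"oo":49,"xll":1},"l":{"cf":75,"tel":55,"vef":66,"yyt":2},"ua":2},"if":{"ba":[40,36,57,38,51,47],"dc":{"bkz":92,"i":78,"rh":73},"j":{"qbm":87,"wlo":42},"w":{"gkz":7,"hak":60,"t":61,"zh":32}}}
After op 3 (add /if/cfg 76): {"bfj":{"e":{"bwp":7,"olw":85,"oo":49,"xll":1},"l":{"cf":75,"tel":55,"vef":66,"yyt":2},"ua":2},"if":{"ba":[40,36,57,38,51,47],"cfg":76,"dc":{"bkz":92,"i":78,"rh":73},"j":{"qbm":87,"wlo":42},"w":{"gkz":7,"hak":60,"t":61,"zh":32}}}
After op 4 (replace /bfj/e/xll 30): {"bfj":{"e":{"bwp":7,"olw":85,"oo":49,"xll":30},"l":{"cf":75,"tel":55,"vef":66,"yyt":2},"ua":2},"if":{"ba":[40,36,57,38,51,47],"cfg":76,"dc":{"bkz":92,"i":78,"rh":73},"j":{"qbm":87,"wlo":42},"w":{"gkz":7,"hak":60,"t":61,"zh":32}}}
After op 5 (add /if/ba/2 50): {"bfj":{"e":{"bwp":7,"olw":85,"oo":49,"xll":30},"l":{"cf":75,"tel":55,"vef":66,"yyt":2},"ua":2},"if":{"ba":[40,36,50,57,38,51,47],"cfg":76,"dc":{"bkz":92,"i":78,"rh":73},"j":{"qbm":87,"wlo":42},"w":{"gkz":7,"hak":60,"t":61,"zh":32}}}
After op 6 (add /if/w/zh 26): {"bfj":{"e":{"bwp":7,"olw":85,"oo":49,"xll":30},"l":{"cf":75,"tel":55,"vef":66,"yyt":2},"ua":2},"if":{"ba":[40,36,50,57,38,51,47],"cfg":76,"dc":{"bkz":92,"i":78,"rh":73},"j":{"qbm":87,"wlo":42},"w":{"gkz":7,"hak":60,"t":61,"zh":26}}}
After op 7 (add /if/dc/qv 6): {"bfj":{"e":{"bwp":7,"olw":85,"oo":49,"xll":30},"l":{"cf":75,"tel":55,"vef":66,"yyt":2},"ua":2},"if":{"ba":[40,36,50,57,38,51,47],"cfg":76,"dc":{"bkz":92,"i":78,"qv":6,"rh":73},"j":{"qbm":87,"wlo":42},"w":{"gkz":7,"hak":60,"t":61,"zh":26}}}
After op 8 (add /bfj/e/xll 10): {"bfj":{"e":{"bwp":7,"olw":85,"oo":49,"xll":10},"l":{"cf":75,"tel":55,"vef":66,"yyt":2},"ua":2},"if":{"ba":[40,36,50,57,38,51,47],"cfg":76,"dc":{"bkz":92,"i":78,"qv":6,"rh":73},"j":{"qbm":87,"wlo":42},"w":{"gkz":7,"hak":60,"t":61,"zh":26}}}
After op 9 (replace /bfj 83): {"bfj":83,"if":{"ba":[40,36,50,57,38,51,47],"cfg":76,"dc":{"bkz":92,"i":78,"qv":6,"rh":73},"j":{"qbm":87,"wlo":42},"w":{"gkz":7,"hak":60,"t":61,"zh":26}}}
After op 10 (replace /if/j/wlo 12): {"bfj":83,"if":{"ba":[40,36,50,57,38,51,47],"cfg":76,"dc":{"bkz":92,"i":78,"qv":6,"rh":73},"j":{"qbm":87,"wlo":12},"w":{"gkz":7,"hak":60,"t":61,"zh":26}}}
After op 11 (add /if/w/zh 64): {"bfj":83,"if":{"ba":[40,36,50,57,38,51,47],"cfg":76,"dc":{"bkz":92,"i":78,"qv":6,"rh":73},"j":{"qbm":87,"wlo":12},"w":{"gkz":7,"hak":60,"t":61,"zh":64}}}
Size at path /if/j: 2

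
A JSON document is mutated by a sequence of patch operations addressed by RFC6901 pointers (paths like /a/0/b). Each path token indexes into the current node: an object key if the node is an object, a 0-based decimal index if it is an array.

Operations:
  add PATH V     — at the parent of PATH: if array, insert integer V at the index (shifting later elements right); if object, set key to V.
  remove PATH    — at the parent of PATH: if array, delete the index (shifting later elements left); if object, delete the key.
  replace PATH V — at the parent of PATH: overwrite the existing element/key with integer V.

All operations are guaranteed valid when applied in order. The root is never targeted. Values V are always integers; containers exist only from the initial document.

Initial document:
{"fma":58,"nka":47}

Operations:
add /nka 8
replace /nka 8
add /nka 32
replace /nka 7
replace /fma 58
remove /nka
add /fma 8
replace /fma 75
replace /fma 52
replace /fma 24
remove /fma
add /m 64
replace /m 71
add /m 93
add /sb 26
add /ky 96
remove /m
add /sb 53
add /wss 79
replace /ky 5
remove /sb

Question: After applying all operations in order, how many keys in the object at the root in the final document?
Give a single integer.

After op 1 (add /nka 8): {"fma":58,"nka":8}
After op 2 (replace /nka 8): {"fma":58,"nka":8}
After op 3 (add /nka 32): {"fma":58,"nka":32}
After op 4 (replace /nka 7): {"fma":58,"nka":7}
After op 5 (replace /fma 58): {"fma":58,"nka":7}
After op 6 (remove /nka): {"fma":58}
After op 7 (add /fma 8): {"fma":8}
After op 8 (replace /fma 75): {"fma":75}
After op 9 (replace /fma 52): {"fma":52}
After op 10 (replace /fma 24): {"fma":24}
After op 11 (remove /fma): {}
After op 12 (add /m 64): {"m":64}
After op 13 (replace /m 71): {"m":71}
After op 14 (add /m 93): {"m":93}
After op 15 (add /sb 26): {"m":93,"sb":26}
After op 16 (add /ky 96): {"ky":96,"m":93,"sb":26}
After op 17 (remove /m): {"ky":96,"sb":26}
After op 18 (add /sb 53): {"ky":96,"sb":53}
After op 19 (add /wss 79): {"ky":96,"sb":53,"wss":79}
After op 20 (replace /ky 5): {"ky":5,"sb":53,"wss":79}
After op 21 (remove /sb): {"ky":5,"wss":79}
Size at the root: 2

Answer: 2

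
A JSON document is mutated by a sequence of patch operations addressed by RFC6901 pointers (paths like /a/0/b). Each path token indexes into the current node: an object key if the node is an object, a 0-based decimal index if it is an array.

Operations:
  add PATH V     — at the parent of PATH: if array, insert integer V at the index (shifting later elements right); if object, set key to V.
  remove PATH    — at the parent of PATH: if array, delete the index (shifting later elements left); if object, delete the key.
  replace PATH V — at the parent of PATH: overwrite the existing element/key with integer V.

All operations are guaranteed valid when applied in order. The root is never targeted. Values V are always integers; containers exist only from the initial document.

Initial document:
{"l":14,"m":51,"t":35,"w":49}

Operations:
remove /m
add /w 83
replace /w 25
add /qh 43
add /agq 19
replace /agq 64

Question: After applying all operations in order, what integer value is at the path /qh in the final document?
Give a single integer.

Answer: 43

Derivation:
After op 1 (remove /m): {"l":14,"t":35,"w":49}
After op 2 (add /w 83): {"l":14,"t":35,"w":83}
After op 3 (replace /w 25): {"l":14,"t":35,"w":25}
After op 4 (add /qh 43): {"l":14,"qh":43,"t":35,"w":25}
After op 5 (add /agq 19): {"agq":19,"l":14,"qh":43,"t":35,"w":25}
After op 6 (replace /agq 64): {"agq":64,"l":14,"qh":43,"t":35,"w":25}
Value at /qh: 43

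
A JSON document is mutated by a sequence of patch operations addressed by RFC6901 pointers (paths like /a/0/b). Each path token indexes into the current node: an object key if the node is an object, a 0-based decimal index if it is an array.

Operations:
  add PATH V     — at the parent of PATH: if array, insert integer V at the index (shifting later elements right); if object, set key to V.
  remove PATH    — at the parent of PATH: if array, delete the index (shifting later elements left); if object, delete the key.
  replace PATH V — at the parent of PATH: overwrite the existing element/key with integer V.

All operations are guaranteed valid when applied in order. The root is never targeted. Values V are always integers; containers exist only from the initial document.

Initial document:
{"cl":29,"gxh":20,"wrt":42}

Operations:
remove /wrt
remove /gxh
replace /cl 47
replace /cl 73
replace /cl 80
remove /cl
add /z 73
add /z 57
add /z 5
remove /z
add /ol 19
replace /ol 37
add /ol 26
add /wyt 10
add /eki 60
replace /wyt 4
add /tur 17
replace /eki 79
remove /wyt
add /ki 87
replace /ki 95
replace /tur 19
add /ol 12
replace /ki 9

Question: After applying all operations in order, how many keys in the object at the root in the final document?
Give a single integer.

Answer: 4

Derivation:
After op 1 (remove /wrt): {"cl":29,"gxh":20}
After op 2 (remove /gxh): {"cl":29}
After op 3 (replace /cl 47): {"cl":47}
After op 4 (replace /cl 73): {"cl":73}
After op 5 (replace /cl 80): {"cl":80}
After op 6 (remove /cl): {}
After op 7 (add /z 73): {"z":73}
After op 8 (add /z 57): {"z":57}
After op 9 (add /z 5): {"z":5}
After op 10 (remove /z): {}
After op 11 (add /ol 19): {"ol":19}
After op 12 (replace /ol 37): {"ol":37}
After op 13 (add /ol 26): {"ol":26}
After op 14 (add /wyt 10): {"ol":26,"wyt":10}
After op 15 (add /eki 60): {"eki":60,"ol":26,"wyt":10}
After op 16 (replace /wyt 4): {"eki":60,"ol":26,"wyt":4}
After op 17 (add /tur 17): {"eki":60,"ol":26,"tur":17,"wyt":4}
After op 18 (replace /eki 79): {"eki":79,"ol":26,"tur":17,"wyt":4}
After op 19 (remove /wyt): {"eki":79,"ol":26,"tur":17}
After op 20 (add /ki 87): {"eki":79,"ki":87,"ol":26,"tur":17}
After op 21 (replace /ki 95): {"eki":79,"ki":95,"ol":26,"tur":17}
After op 22 (replace /tur 19): {"eki":79,"ki":95,"ol":26,"tur":19}
After op 23 (add /ol 12): {"eki":79,"ki":95,"ol":12,"tur":19}
After op 24 (replace /ki 9): {"eki":79,"ki":9,"ol":12,"tur":19}
Size at the root: 4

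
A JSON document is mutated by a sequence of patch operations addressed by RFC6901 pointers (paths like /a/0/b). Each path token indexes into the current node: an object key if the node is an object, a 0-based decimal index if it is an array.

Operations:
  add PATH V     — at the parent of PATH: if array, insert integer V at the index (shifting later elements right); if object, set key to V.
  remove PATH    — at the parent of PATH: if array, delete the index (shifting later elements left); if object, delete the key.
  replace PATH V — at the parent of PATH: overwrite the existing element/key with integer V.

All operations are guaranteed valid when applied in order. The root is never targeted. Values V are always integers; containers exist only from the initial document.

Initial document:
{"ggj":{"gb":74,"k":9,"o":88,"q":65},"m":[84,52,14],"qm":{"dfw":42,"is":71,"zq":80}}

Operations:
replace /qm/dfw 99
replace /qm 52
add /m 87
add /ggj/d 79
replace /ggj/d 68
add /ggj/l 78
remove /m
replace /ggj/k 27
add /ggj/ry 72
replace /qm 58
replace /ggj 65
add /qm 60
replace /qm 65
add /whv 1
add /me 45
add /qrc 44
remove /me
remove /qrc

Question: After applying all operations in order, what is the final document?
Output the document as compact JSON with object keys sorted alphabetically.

Answer: {"ggj":65,"qm":65,"whv":1}

Derivation:
After op 1 (replace /qm/dfw 99): {"ggj":{"gb":74,"k":9,"o":88,"q":65},"m":[84,52,14],"qm":{"dfw":99,"is":71,"zq":80}}
After op 2 (replace /qm 52): {"ggj":{"gb":74,"k":9,"o":88,"q":65},"m":[84,52,14],"qm":52}
After op 3 (add /m 87): {"ggj":{"gb":74,"k":9,"o":88,"q":65},"m":87,"qm":52}
After op 4 (add /ggj/d 79): {"ggj":{"d":79,"gb":74,"k":9,"o":88,"q":65},"m":87,"qm":52}
After op 5 (replace /ggj/d 68): {"ggj":{"d":68,"gb":74,"k":9,"o":88,"q":65},"m":87,"qm":52}
After op 6 (add /ggj/l 78): {"ggj":{"d":68,"gb":74,"k":9,"l":78,"o":88,"q":65},"m":87,"qm":52}
After op 7 (remove /m): {"ggj":{"d":68,"gb":74,"k":9,"l":78,"o":88,"q":65},"qm":52}
After op 8 (replace /ggj/k 27): {"ggj":{"d":68,"gb":74,"k":27,"l":78,"o":88,"q":65},"qm":52}
After op 9 (add /ggj/ry 72): {"ggj":{"d":68,"gb":74,"k":27,"l":78,"o":88,"q":65,"ry":72},"qm":52}
After op 10 (replace /qm 58): {"ggj":{"d":68,"gb":74,"k":27,"l":78,"o":88,"q":65,"ry":72},"qm":58}
After op 11 (replace /ggj 65): {"ggj":65,"qm":58}
After op 12 (add /qm 60): {"ggj":65,"qm":60}
After op 13 (replace /qm 65): {"ggj":65,"qm":65}
After op 14 (add /whv 1): {"ggj":65,"qm":65,"whv":1}
After op 15 (add /me 45): {"ggj":65,"me":45,"qm":65,"whv":1}
After op 16 (add /qrc 44): {"ggj":65,"me":45,"qm":65,"qrc":44,"whv":1}
After op 17 (remove /me): {"ggj":65,"qm":65,"qrc":44,"whv":1}
After op 18 (remove /qrc): {"ggj":65,"qm":65,"whv":1}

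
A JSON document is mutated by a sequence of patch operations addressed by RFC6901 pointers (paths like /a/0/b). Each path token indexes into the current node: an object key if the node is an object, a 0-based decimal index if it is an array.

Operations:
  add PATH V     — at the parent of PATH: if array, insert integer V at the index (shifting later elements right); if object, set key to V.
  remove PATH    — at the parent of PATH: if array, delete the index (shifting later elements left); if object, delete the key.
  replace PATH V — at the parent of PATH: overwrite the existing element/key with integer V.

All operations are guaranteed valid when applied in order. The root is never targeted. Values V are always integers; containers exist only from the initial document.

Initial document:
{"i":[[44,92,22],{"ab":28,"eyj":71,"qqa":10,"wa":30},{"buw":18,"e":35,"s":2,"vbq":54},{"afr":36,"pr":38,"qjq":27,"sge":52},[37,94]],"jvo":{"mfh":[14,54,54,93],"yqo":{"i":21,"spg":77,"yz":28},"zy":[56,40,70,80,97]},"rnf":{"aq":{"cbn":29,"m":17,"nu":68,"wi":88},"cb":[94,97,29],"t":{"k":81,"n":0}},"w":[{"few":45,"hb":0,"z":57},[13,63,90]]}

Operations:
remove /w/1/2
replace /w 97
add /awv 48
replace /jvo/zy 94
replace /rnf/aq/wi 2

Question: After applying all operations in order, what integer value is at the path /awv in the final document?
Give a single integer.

After op 1 (remove /w/1/2): {"i":[[44,92,22],{"ab":28,"eyj":71,"qqa":10,"wa":30},{"buw":18,"e":35,"s":2,"vbq":54},{"afr":36,"pr":38,"qjq":27,"sge":52},[37,94]],"jvo":{"mfh":[14,54,54,93],"yqo":{"i":21,"spg":77,"yz":28},"zy":[56,40,70,80,97]},"rnf":{"aq":{"cbn":29,"m":17,"nu":68,"wi":88},"cb":[94,97,29],"t":{"k":81,"n":0}},"w":[{"few":45,"hb":0,"z":57},[13,63]]}
After op 2 (replace /w 97): {"i":[[44,92,22],{"ab":28,"eyj":71,"qqa":10,"wa":30},{"buw":18,"e":35,"s":2,"vbq":54},{"afr":36,"pr":38,"qjq":27,"sge":52},[37,94]],"jvo":{"mfh":[14,54,54,93],"yqo":{"i":21,"spg":77,"yz":28},"zy":[56,40,70,80,97]},"rnf":{"aq":{"cbn":29,"m":17,"nu":68,"wi":88},"cb":[94,97,29],"t":{"k":81,"n":0}},"w":97}
After op 3 (add /awv 48): {"awv":48,"i":[[44,92,22],{"ab":28,"eyj":71,"qqa":10,"wa":30},{"buw":18,"e":35,"s":2,"vbq":54},{"afr":36,"pr":38,"qjq":27,"sge":52},[37,94]],"jvo":{"mfh":[14,54,54,93],"yqo":{"i":21,"spg":77,"yz":28},"zy":[56,40,70,80,97]},"rnf":{"aq":{"cbn":29,"m":17,"nu":68,"wi":88},"cb":[94,97,29],"t":{"k":81,"n":0}},"w":97}
After op 4 (replace /jvo/zy 94): {"awv":48,"i":[[44,92,22],{"ab":28,"eyj":71,"qqa":10,"wa":30},{"buw":18,"e":35,"s":2,"vbq":54},{"afr":36,"pr":38,"qjq":27,"sge":52},[37,94]],"jvo":{"mfh":[14,54,54,93],"yqo":{"i":21,"spg":77,"yz":28},"zy":94},"rnf":{"aq":{"cbn":29,"m":17,"nu":68,"wi":88},"cb":[94,97,29],"t":{"k":81,"n":0}},"w":97}
After op 5 (replace /rnf/aq/wi 2): {"awv":48,"i":[[44,92,22],{"ab":28,"eyj":71,"qqa":10,"wa":30},{"buw":18,"e":35,"s":2,"vbq":54},{"afr":36,"pr":38,"qjq":27,"sge":52},[37,94]],"jvo":{"mfh":[14,54,54,93],"yqo":{"i":21,"spg":77,"yz":28},"zy":94},"rnf":{"aq":{"cbn":29,"m":17,"nu":68,"wi":2},"cb":[94,97,29],"t":{"k":81,"n":0}},"w":97}
Value at /awv: 48

Answer: 48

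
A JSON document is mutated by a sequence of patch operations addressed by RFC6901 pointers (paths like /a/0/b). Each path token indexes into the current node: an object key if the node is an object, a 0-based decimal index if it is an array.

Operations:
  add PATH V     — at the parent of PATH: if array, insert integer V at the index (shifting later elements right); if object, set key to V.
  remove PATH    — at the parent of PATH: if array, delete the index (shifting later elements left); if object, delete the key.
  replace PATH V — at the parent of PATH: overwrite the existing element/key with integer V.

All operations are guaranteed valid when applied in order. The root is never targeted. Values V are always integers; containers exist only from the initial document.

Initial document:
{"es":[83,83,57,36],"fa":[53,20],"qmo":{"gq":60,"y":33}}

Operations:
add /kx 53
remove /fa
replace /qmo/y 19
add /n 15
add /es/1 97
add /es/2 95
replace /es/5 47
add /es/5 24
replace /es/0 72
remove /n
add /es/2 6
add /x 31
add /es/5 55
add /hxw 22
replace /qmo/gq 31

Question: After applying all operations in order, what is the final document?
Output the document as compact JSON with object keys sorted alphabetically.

After op 1 (add /kx 53): {"es":[83,83,57,36],"fa":[53,20],"kx":53,"qmo":{"gq":60,"y":33}}
After op 2 (remove /fa): {"es":[83,83,57,36],"kx":53,"qmo":{"gq":60,"y":33}}
After op 3 (replace /qmo/y 19): {"es":[83,83,57,36],"kx":53,"qmo":{"gq":60,"y":19}}
After op 4 (add /n 15): {"es":[83,83,57,36],"kx":53,"n":15,"qmo":{"gq":60,"y":19}}
After op 5 (add /es/1 97): {"es":[83,97,83,57,36],"kx":53,"n":15,"qmo":{"gq":60,"y":19}}
After op 6 (add /es/2 95): {"es":[83,97,95,83,57,36],"kx":53,"n":15,"qmo":{"gq":60,"y":19}}
After op 7 (replace /es/5 47): {"es":[83,97,95,83,57,47],"kx":53,"n":15,"qmo":{"gq":60,"y":19}}
After op 8 (add /es/5 24): {"es":[83,97,95,83,57,24,47],"kx":53,"n":15,"qmo":{"gq":60,"y":19}}
After op 9 (replace /es/0 72): {"es":[72,97,95,83,57,24,47],"kx":53,"n":15,"qmo":{"gq":60,"y":19}}
After op 10 (remove /n): {"es":[72,97,95,83,57,24,47],"kx":53,"qmo":{"gq":60,"y":19}}
After op 11 (add /es/2 6): {"es":[72,97,6,95,83,57,24,47],"kx":53,"qmo":{"gq":60,"y":19}}
After op 12 (add /x 31): {"es":[72,97,6,95,83,57,24,47],"kx":53,"qmo":{"gq":60,"y":19},"x":31}
After op 13 (add /es/5 55): {"es":[72,97,6,95,83,55,57,24,47],"kx":53,"qmo":{"gq":60,"y":19},"x":31}
After op 14 (add /hxw 22): {"es":[72,97,6,95,83,55,57,24,47],"hxw":22,"kx":53,"qmo":{"gq":60,"y":19},"x":31}
After op 15 (replace /qmo/gq 31): {"es":[72,97,6,95,83,55,57,24,47],"hxw":22,"kx":53,"qmo":{"gq":31,"y":19},"x":31}

Answer: {"es":[72,97,6,95,83,55,57,24,47],"hxw":22,"kx":53,"qmo":{"gq":31,"y":19},"x":31}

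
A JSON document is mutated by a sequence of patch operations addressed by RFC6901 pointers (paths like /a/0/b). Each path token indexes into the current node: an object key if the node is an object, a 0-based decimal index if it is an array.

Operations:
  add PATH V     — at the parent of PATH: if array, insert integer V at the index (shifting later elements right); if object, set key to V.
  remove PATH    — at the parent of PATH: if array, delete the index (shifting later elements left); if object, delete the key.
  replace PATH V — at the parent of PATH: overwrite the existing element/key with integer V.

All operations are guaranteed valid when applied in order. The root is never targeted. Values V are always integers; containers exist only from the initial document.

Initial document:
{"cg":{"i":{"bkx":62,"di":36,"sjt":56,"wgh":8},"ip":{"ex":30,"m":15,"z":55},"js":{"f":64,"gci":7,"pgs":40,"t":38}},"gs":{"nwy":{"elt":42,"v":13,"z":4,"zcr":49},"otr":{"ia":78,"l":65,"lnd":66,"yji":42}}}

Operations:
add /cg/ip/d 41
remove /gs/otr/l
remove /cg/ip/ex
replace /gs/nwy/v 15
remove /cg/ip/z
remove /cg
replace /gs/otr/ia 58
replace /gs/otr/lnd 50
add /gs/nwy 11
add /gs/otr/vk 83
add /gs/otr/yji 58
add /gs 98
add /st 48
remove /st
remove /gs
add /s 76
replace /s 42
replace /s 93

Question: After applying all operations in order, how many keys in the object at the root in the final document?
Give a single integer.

After op 1 (add /cg/ip/d 41): {"cg":{"i":{"bkx":62,"di":36,"sjt":56,"wgh":8},"ip":{"d":41,"ex":30,"m":15,"z":55},"js":{"f":64,"gci":7,"pgs":40,"t":38}},"gs":{"nwy":{"elt":42,"v":13,"z":4,"zcr":49},"otr":{"ia":78,"l":65,"lnd":66,"yji":42}}}
After op 2 (remove /gs/otr/l): {"cg":{"i":{"bkx":62,"di":36,"sjt":56,"wgh":8},"ip":{"d":41,"ex":30,"m":15,"z":55},"js":{"f":64,"gci":7,"pgs":40,"t":38}},"gs":{"nwy":{"elt":42,"v":13,"z":4,"zcr":49},"otr":{"ia":78,"lnd":66,"yji":42}}}
After op 3 (remove /cg/ip/ex): {"cg":{"i":{"bkx":62,"di":36,"sjt":56,"wgh":8},"ip":{"d":41,"m":15,"z":55},"js":{"f":64,"gci":7,"pgs":40,"t":38}},"gs":{"nwy":{"elt":42,"v":13,"z":4,"zcr":49},"otr":{"ia":78,"lnd":66,"yji":42}}}
After op 4 (replace /gs/nwy/v 15): {"cg":{"i":{"bkx":62,"di":36,"sjt":56,"wgh":8},"ip":{"d":41,"m":15,"z":55},"js":{"f":64,"gci":7,"pgs":40,"t":38}},"gs":{"nwy":{"elt":42,"v":15,"z":4,"zcr":49},"otr":{"ia":78,"lnd":66,"yji":42}}}
After op 5 (remove /cg/ip/z): {"cg":{"i":{"bkx":62,"di":36,"sjt":56,"wgh":8},"ip":{"d":41,"m":15},"js":{"f":64,"gci":7,"pgs":40,"t":38}},"gs":{"nwy":{"elt":42,"v":15,"z":4,"zcr":49},"otr":{"ia":78,"lnd":66,"yji":42}}}
After op 6 (remove /cg): {"gs":{"nwy":{"elt":42,"v":15,"z":4,"zcr":49},"otr":{"ia":78,"lnd":66,"yji":42}}}
After op 7 (replace /gs/otr/ia 58): {"gs":{"nwy":{"elt":42,"v":15,"z":4,"zcr":49},"otr":{"ia":58,"lnd":66,"yji":42}}}
After op 8 (replace /gs/otr/lnd 50): {"gs":{"nwy":{"elt":42,"v":15,"z":4,"zcr":49},"otr":{"ia":58,"lnd":50,"yji":42}}}
After op 9 (add /gs/nwy 11): {"gs":{"nwy":11,"otr":{"ia":58,"lnd":50,"yji":42}}}
After op 10 (add /gs/otr/vk 83): {"gs":{"nwy":11,"otr":{"ia":58,"lnd":50,"vk":83,"yji":42}}}
After op 11 (add /gs/otr/yji 58): {"gs":{"nwy":11,"otr":{"ia":58,"lnd":50,"vk":83,"yji":58}}}
After op 12 (add /gs 98): {"gs":98}
After op 13 (add /st 48): {"gs":98,"st":48}
After op 14 (remove /st): {"gs":98}
After op 15 (remove /gs): {}
After op 16 (add /s 76): {"s":76}
After op 17 (replace /s 42): {"s":42}
After op 18 (replace /s 93): {"s":93}
Size at the root: 1

Answer: 1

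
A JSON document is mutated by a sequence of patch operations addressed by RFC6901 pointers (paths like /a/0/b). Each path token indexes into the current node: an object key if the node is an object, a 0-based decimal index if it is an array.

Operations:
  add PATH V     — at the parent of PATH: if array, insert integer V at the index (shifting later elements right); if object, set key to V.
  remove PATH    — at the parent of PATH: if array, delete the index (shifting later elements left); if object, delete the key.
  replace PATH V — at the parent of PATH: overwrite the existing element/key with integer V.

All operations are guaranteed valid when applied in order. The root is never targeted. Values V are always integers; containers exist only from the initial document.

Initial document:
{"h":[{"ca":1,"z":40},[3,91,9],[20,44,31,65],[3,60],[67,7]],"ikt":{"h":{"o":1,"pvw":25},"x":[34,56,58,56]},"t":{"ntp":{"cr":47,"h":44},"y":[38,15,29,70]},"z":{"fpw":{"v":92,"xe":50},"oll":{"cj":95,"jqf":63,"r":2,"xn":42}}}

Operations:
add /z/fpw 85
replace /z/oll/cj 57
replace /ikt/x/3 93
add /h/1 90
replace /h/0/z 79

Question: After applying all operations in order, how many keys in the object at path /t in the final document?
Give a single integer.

After op 1 (add /z/fpw 85): {"h":[{"ca":1,"z":40},[3,91,9],[20,44,31,65],[3,60],[67,7]],"ikt":{"h":{"o":1,"pvw":25},"x":[34,56,58,56]},"t":{"ntp":{"cr":47,"h":44},"y":[38,15,29,70]},"z":{"fpw":85,"oll":{"cj":95,"jqf":63,"r":2,"xn":42}}}
After op 2 (replace /z/oll/cj 57): {"h":[{"ca":1,"z":40},[3,91,9],[20,44,31,65],[3,60],[67,7]],"ikt":{"h":{"o":1,"pvw":25},"x":[34,56,58,56]},"t":{"ntp":{"cr":47,"h":44},"y":[38,15,29,70]},"z":{"fpw":85,"oll":{"cj":57,"jqf":63,"r":2,"xn":42}}}
After op 3 (replace /ikt/x/3 93): {"h":[{"ca":1,"z":40},[3,91,9],[20,44,31,65],[3,60],[67,7]],"ikt":{"h":{"o":1,"pvw":25},"x":[34,56,58,93]},"t":{"ntp":{"cr":47,"h":44},"y":[38,15,29,70]},"z":{"fpw":85,"oll":{"cj":57,"jqf":63,"r":2,"xn":42}}}
After op 4 (add /h/1 90): {"h":[{"ca":1,"z":40},90,[3,91,9],[20,44,31,65],[3,60],[67,7]],"ikt":{"h":{"o":1,"pvw":25},"x":[34,56,58,93]},"t":{"ntp":{"cr":47,"h":44},"y":[38,15,29,70]},"z":{"fpw":85,"oll":{"cj":57,"jqf":63,"r":2,"xn":42}}}
After op 5 (replace /h/0/z 79): {"h":[{"ca":1,"z":79},90,[3,91,9],[20,44,31,65],[3,60],[67,7]],"ikt":{"h":{"o":1,"pvw":25},"x":[34,56,58,93]},"t":{"ntp":{"cr":47,"h":44},"y":[38,15,29,70]},"z":{"fpw":85,"oll":{"cj":57,"jqf":63,"r":2,"xn":42}}}
Size at path /t: 2

Answer: 2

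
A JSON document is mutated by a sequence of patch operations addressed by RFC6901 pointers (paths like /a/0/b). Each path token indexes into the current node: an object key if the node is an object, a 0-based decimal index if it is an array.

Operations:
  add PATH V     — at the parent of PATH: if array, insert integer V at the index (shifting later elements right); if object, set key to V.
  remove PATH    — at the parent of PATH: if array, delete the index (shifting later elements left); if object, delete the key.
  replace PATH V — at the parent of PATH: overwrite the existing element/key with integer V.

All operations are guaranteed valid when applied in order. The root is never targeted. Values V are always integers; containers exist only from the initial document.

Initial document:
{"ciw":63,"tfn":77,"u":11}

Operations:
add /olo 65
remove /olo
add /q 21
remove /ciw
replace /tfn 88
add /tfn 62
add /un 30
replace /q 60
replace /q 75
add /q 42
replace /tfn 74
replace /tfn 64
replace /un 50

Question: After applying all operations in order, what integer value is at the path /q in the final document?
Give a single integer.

Answer: 42

Derivation:
After op 1 (add /olo 65): {"ciw":63,"olo":65,"tfn":77,"u":11}
After op 2 (remove /olo): {"ciw":63,"tfn":77,"u":11}
After op 3 (add /q 21): {"ciw":63,"q":21,"tfn":77,"u":11}
After op 4 (remove /ciw): {"q":21,"tfn":77,"u":11}
After op 5 (replace /tfn 88): {"q":21,"tfn":88,"u":11}
After op 6 (add /tfn 62): {"q":21,"tfn":62,"u":11}
After op 7 (add /un 30): {"q":21,"tfn":62,"u":11,"un":30}
After op 8 (replace /q 60): {"q":60,"tfn":62,"u":11,"un":30}
After op 9 (replace /q 75): {"q":75,"tfn":62,"u":11,"un":30}
After op 10 (add /q 42): {"q":42,"tfn":62,"u":11,"un":30}
After op 11 (replace /tfn 74): {"q":42,"tfn":74,"u":11,"un":30}
After op 12 (replace /tfn 64): {"q":42,"tfn":64,"u":11,"un":30}
After op 13 (replace /un 50): {"q":42,"tfn":64,"u":11,"un":50}
Value at /q: 42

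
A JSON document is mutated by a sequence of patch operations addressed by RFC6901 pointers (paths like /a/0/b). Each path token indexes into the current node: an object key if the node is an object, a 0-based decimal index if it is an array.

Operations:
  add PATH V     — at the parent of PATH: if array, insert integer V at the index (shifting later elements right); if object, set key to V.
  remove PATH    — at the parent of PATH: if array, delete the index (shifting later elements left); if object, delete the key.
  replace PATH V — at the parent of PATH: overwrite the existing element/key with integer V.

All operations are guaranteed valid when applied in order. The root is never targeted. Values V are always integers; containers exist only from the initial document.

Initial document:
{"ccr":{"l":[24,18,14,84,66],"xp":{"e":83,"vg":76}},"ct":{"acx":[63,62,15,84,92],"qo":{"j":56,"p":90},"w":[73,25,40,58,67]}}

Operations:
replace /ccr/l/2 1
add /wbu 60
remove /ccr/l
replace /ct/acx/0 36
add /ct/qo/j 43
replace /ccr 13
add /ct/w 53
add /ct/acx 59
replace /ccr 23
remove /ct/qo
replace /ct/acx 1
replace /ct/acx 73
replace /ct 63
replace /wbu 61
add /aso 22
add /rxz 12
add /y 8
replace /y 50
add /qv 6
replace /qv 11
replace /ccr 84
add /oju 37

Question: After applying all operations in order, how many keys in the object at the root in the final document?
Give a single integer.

After op 1 (replace /ccr/l/2 1): {"ccr":{"l":[24,18,1,84,66],"xp":{"e":83,"vg":76}},"ct":{"acx":[63,62,15,84,92],"qo":{"j":56,"p":90},"w":[73,25,40,58,67]}}
After op 2 (add /wbu 60): {"ccr":{"l":[24,18,1,84,66],"xp":{"e":83,"vg":76}},"ct":{"acx":[63,62,15,84,92],"qo":{"j":56,"p":90},"w":[73,25,40,58,67]},"wbu":60}
After op 3 (remove /ccr/l): {"ccr":{"xp":{"e":83,"vg":76}},"ct":{"acx":[63,62,15,84,92],"qo":{"j":56,"p":90},"w":[73,25,40,58,67]},"wbu":60}
After op 4 (replace /ct/acx/0 36): {"ccr":{"xp":{"e":83,"vg":76}},"ct":{"acx":[36,62,15,84,92],"qo":{"j":56,"p":90},"w":[73,25,40,58,67]},"wbu":60}
After op 5 (add /ct/qo/j 43): {"ccr":{"xp":{"e":83,"vg":76}},"ct":{"acx":[36,62,15,84,92],"qo":{"j":43,"p":90},"w":[73,25,40,58,67]},"wbu":60}
After op 6 (replace /ccr 13): {"ccr":13,"ct":{"acx":[36,62,15,84,92],"qo":{"j":43,"p":90},"w":[73,25,40,58,67]},"wbu":60}
After op 7 (add /ct/w 53): {"ccr":13,"ct":{"acx":[36,62,15,84,92],"qo":{"j":43,"p":90},"w":53},"wbu":60}
After op 8 (add /ct/acx 59): {"ccr":13,"ct":{"acx":59,"qo":{"j":43,"p":90},"w":53},"wbu":60}
After op 9 (replace /ccr 23): {"ccr":23,"ct":{"acx":59,"qo":{"j":43,"p":90},"w":53},"wbu":60}
After op 10 (remove /ct/qo): {"ccr":23,"ct":{"acx":59,"w":53},"wbu":60}
After op 11 (replace /ct/acx 1): {"ccr":23,"ct":{"acx":1,"w":53},"wbu":60}
After op 12 (replace /ct/acx 73): {"ccr":23,"ct":{"acx":73,"w":53},"wbu":60}
After op 13 (replace /ct 63): {"ccr":23,"ct":63,"wbu":60}
After op 14 (replace /wbu 61): {"ccr":23,"ct":63,"wbu":61}
After op 15 (add /aso 22): {"aso":22,"ccr":23,"ct":63,"wbu":61}
After op 16 (add /rxz 12): {"aso":22,"ccr":23,"ct":63,"rxz":12,"wbu":61}
After op 17 (add /y 8): {"aso":22,"ccr":23,"ct":63,"rxz":12,"wbu":61,"y":8}
After op 18 (replace /y 50): {"aso":22,"ccr":23,"ct":63,"rxz":12,"wbu":61,"y":50}
After op 19 (add /qv 6): {"aso":22,"ccr":23,"ct":63,"qv":6,"rxz":12,"wbu":61,"y":50}
After op 20 (replace /qv 11): {"aso":22,"ccr":23,"ct":63,"qv":11,"rxz":12,"wbu":61,"y":50}
After op 21 (replace /ccr 84): {"aso":22,"ccr":84,"ct":63,"qv":11,"rxz":12,"wbu":61,"y":50}
After op 22 (add /oju 37): {"aso":22,"ccr":84,"ct":63,"oju":37,"qv":11,"rxz":12,"wbu":61,"y":50}
Size at the root: 8

Answer: 8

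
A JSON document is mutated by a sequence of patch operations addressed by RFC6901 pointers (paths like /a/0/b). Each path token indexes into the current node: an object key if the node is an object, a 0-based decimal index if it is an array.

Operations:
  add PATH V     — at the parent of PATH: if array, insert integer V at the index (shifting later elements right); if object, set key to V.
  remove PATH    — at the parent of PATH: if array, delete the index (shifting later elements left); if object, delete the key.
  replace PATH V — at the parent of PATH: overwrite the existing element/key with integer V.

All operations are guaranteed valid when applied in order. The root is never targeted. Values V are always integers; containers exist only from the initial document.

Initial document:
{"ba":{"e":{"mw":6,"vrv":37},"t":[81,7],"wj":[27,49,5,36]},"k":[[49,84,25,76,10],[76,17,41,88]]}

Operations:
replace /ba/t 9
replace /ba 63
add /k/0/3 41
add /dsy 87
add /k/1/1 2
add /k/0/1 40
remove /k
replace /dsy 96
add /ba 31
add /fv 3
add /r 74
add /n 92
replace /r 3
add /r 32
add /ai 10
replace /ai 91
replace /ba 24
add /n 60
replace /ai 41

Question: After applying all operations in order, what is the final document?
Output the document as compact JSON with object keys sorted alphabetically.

After op 1 (replace /ba/t 9): {"ba":{"e":{"mw":6,"vrv":37},"t":9,"wj":[27,49,5,36]},"k":[[49,84,25,76,10],[76,17,41,88]]}
After op 2 (replace /ba 63): {"ba":63,"k":[[49,84,25,76,10],[76,17,41,88]]}
After op 3 (add /k/0/3 41): {"ba":63,"k":[[49,84,25,41,76,10],[76,17,41,88]]}
After op 4 (add /dsy 87): {"ba":63,"dsy":87,"k":[[49,84,25,41,76,10],[76,17,41,88]]}
After op 5 (add /k/1/1 2): {"ba":63,"dsy":87,"k":[[49,84,25,41,76,10],[76,2,17,41,88]]}
After op 6 (add /k/0/1 40): {"ba":63,"dsy":87,"k":[[49,40,84,25,41,76,10],[76,2,17,41,88]]}
After op 7 (remove /k): {"ba":63,"dsy":87}
After op 8 (replace /dsy 96): {"ba":63,"dsy":96}
After op 9 (add /ba 31): {"ba":31,"dsy":96}
After op 10 (add /fv 3): {"ba":31,"dsy":96,"fv":3}
After op 11 (add /r 74): {"ba":31,"dsy":96,"fv":3,"r":74}
After op 12 (add /n 92): {"ba":31,"dsy":96,"fv":3,"n":92,"r":74}
After op 13 (replace /r 3): {"ba":31,"dsy":96,"fv":3,"n":92,"r":3}
After op 14 (add /r 32): {"ba":31,"dsy":96,"fv":3,"n":92,"r":32}
After op 15 (add /ai 10): {"ai":10,"ba":31,"dsy":96,"fv":3,"n":92,"r":32}
After op 16 (replace /ai 91): {"ai":91,"ba":31,"dsy":96,"fv":3,"n":92,"r":32}
After op 17 (replace /ba 24): {"ai":91,"ba":24,"dsy":96,"fv":3,"n":92,"r":32}
After op 18 (add /n 60): {"ai":91,"ba":24,"dsy":96,"fv":3,"n":60,"r":32}
After op 19 (replace /ai 41): {"ai":41,"ba":24,"dsy":96,"fv":3,"n":60,"r":32}

Answer: {"ai":41,"ba":24,"dsy":96,"fv":3,"n":60,"r":32}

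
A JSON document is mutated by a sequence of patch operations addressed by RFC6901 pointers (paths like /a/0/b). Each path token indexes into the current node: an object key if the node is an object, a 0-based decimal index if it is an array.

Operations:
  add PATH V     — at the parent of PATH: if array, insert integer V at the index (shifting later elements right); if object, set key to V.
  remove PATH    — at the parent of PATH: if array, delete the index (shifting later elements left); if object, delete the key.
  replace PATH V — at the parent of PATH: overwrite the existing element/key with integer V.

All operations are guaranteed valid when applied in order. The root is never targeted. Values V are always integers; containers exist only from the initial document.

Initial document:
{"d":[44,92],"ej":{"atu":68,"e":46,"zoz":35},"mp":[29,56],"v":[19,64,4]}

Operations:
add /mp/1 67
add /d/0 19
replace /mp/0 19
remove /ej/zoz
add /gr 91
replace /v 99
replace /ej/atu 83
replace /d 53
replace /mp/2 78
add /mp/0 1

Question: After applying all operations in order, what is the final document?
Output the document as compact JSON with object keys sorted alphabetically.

Answer: {"d":53,"ej":{"atu":83,"e":46},"gr":91,"mp":[1,19,67,78],"v":99}

Derivation:
After op 1 (add /mp/1 67): {"d":[44,92],"ej":{"atu":68,"e":46,"zoz":35},"mp":[29,67,56],"v":[19,64,4]}
After op 2 (add /d/0 19): {"d":[19,44,92],"ej":{"atu":68,"e":46,"zoz":35},"mp":[29,67,56],"v":[19,64,4]}
After op 3 (replace /mp/0 19): {"d":[19,44,92],"ej":{"atu":68,"e":46,"zoz":35},"mp":[19,67,56],"v":[19,64,4]}
After op 4 (remove /ej/zoz): {"d":[19,44,92],"ej":{"atu":68,"e":46},"mp":[19,67,56],"v":[19,64,4]}
After op 5 (add /gr 91): {"d":[19,44,92],"ej":{"atu":68,"e":46},"gr":91,"mp":[19,67,56],"v":[19,64,4]}
After op 6 (replace /v 99): {"d":[19,44,92],"ej":{"atu":68,"e":46},"gr":91,"mp":[19,67,56],"v":99}
After op 7 (replace /ej/atu 83): {"d":[19,44,92],"ej":{"atu":83,"e":46},"gr":91,"mp":[19,67,56],"v":99}
After op 8 (replace /d 53): {"d":53,"ej":{"atu":83,"e":46},"gr":91,"mp":[19,67,56],"v":99}
After op 9 (replace /mp/2 78): {"d":53,"ej":{"atu":83,"e":46},"gr":91,"mp":[19,67,78],"v":99}
After op 10 (add /mp/0 1): {"d":53,"ej":{"atu":83,"e":46},"gr":91,"mp":[1,19,67,78],"v":99}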